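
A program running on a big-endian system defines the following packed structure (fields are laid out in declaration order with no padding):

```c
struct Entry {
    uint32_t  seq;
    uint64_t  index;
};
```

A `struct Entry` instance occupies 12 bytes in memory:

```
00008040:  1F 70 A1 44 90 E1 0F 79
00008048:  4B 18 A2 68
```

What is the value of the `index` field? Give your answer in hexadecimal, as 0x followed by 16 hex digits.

0x90E10F794B18A268

`index` follows `seq` (4 bytes), so it starts at byte offset 4 and occupies 8 bytes.
Bytes at offsets 4..11: 90 E1 0F 79 4B 18 A2 68.
In big-endian order the high byte comes first in memory.
The bytes are already most-significant first: 0x90E10F794B18A268.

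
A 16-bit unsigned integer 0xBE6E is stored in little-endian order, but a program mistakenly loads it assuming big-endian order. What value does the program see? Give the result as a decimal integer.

Stored little-endian, the bytes at ascending addresses are 6E BE.
Read back as big-endian, the last byte is least significant, giving 0x6EBE.
0x6EBE = 28350.

28350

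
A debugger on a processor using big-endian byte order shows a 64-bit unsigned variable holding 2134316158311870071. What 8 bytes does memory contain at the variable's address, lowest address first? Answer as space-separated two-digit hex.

2134316158311870071 in hexadecimal, padded to 64 bits, is 0x1D9E9D3CE68E2E77.
Split into bytes (most-significant first): 1D 9E 9D 3C E6 8E 2E 77.
Big-endian stores the most-significant byte at the lowest address.
So the memory order matches the most-significant-first order: 1D 9E 9D 3C E6 8E 2E 77.

1D 9E 9D 3C E6 8E 2E 77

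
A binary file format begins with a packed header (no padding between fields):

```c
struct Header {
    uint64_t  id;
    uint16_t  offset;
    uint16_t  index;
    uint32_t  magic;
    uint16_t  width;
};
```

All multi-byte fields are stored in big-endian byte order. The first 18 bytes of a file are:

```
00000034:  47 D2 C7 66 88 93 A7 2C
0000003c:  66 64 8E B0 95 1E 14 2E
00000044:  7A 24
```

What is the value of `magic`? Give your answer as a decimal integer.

2501776430

`magic` follows `id` (8 B), `offset` (2 B), `index` (2 B), so it starts at offset 8 + 2 + 2 = 12 and occupies 4 bytes.
Bytes at offsets 12..15: 95 1E 14 2E.
Big-endian: lowest address holds the most-significant byte.
The bytes are already most-significant first: 0x951E142E.
0x951E142E = 2501776430.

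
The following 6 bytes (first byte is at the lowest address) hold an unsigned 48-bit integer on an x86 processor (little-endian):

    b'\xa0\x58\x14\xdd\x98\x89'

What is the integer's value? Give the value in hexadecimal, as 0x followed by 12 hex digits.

Little-endian: lowest address holds the least-significant byte.
Reassemble most-significant byte first: 89 98 DD 14 58 A0 → 0x8998DD1458A0.

0x8998DD1458A0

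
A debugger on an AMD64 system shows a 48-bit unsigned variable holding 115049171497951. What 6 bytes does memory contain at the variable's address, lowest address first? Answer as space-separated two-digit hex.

DF B3 FF F8 A2 68

115049171497951 in hexadecimal, padded to 48 bits, is 0x68A2F8FFB3DF.
Split into bytes (most-significant first): 68 A2 F8 FF B3 DF.
Little-endian: lowest address holds the least-significant byte.
So at ascending addresses the bytes are DF B3 FF F8 A2 68.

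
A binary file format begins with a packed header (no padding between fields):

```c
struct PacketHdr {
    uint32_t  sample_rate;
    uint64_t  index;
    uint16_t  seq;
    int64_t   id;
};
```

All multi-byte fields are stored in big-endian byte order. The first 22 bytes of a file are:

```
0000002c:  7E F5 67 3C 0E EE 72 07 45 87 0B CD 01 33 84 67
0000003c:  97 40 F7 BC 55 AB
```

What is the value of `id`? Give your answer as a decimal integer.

`id` follows `sample_rate` (4 B), `index` (8 B), `seq` (2 B), so it starts at offset 4 + 8 + 2 = 14 and occupies 8 bytes.
Bytes at offsets 14..21: 84 67 97 40 F7 BC 55 AB.
Big-endian stores the most-significant byte at the lowest address.
The bytes are already most-significant first: 0x84679740F7BC55AB.
Top bit is set, so as a signed 64-bit value this is 0x84679740F7BC55AB − 2^64 = -8905983432811850325.

-8905983432811850325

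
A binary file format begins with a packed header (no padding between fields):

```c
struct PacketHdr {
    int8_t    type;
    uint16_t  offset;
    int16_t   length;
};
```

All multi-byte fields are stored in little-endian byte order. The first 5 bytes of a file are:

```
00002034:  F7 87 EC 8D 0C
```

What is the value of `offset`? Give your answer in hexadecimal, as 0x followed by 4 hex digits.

0xEC87

`offset` follows `type` (1 byte), so it starts at byte offset 1 and occupies 2 bytes.
Bytes at offsets 1..2: 87 EC.
Little-endian: lowest address holds the least-significant byte.
Reassemble most-significant byte first: EC 87 → 0xEC87.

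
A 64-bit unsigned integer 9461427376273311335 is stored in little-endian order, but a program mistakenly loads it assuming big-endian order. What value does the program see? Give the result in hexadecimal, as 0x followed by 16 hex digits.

0x6746EDE611BE4D83

9461427376273311335 in 64-bit hexadecimal is 0x834DBE11E6ED4667.
Stored little-endian, the bytes at ascending addresses are 67 46 ED E6 11 BE 4D 83.
Read back as big-endian, the last byte is least significant, giving 0x6746EDE611BE4D83.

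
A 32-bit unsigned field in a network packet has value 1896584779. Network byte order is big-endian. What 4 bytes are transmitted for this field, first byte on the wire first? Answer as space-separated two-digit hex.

71 0B 96 4B

1896584779 in hexadecimal, padded to 32 bits, is 0x710B964B.
Split into bytes (most-significant first): 71 0B 96 4B.
In big-endian order the high byte comes first in memory.
So the memory order matches the most-significant-first order: 71 0B 96 4B.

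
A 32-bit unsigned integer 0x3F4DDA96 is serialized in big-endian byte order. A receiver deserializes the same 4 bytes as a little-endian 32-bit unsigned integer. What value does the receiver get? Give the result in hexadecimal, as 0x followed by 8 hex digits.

0x96DA4D3F

Stored big-endian, the bytes at ascending addresses are 3F 4D DA 96.
Read back as little-endian, the first byte is least significant, giving 0x96DA4D3F.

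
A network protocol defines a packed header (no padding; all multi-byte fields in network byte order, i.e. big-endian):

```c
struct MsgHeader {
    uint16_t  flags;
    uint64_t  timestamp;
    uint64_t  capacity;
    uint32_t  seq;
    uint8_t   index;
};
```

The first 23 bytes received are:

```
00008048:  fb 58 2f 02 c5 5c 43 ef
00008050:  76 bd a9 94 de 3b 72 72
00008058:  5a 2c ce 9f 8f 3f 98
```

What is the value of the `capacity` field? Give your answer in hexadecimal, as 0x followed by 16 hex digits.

0xA994DE3B72725A2C

`capacity` follows `flags` (2 B), `timestamp` (8 B), so it starts at offset 2 + 8 = 10 and occupies 8 bytes.
Bytes at offsets 10..17: A9 94 DE 3B 72 72 5A 2C.
Big-endian stores the most-significant byte at the lowest address.
The bytes are already most-significant first: 0xA994DE3B72725A2C.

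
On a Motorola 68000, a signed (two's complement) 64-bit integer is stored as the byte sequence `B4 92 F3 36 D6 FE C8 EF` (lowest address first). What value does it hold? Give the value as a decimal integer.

-5435014383421962001

In big-endian order the high byte comes first in memory.
The bytes are already most-significant first: 0xB492F336D6FEC8EF.
Top bit is set, so as a signed 64-bit value this is 0xB492F336D6FEC8EF − 2^64 = -5435014383421962001.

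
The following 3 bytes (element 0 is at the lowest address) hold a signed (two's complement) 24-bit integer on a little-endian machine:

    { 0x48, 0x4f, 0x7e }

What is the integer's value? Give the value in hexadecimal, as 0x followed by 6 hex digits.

0x7E4F48

In little-endian order the low byte comes first in memory.
Reassemble most-significant byte first: 7E 4F 48 → 0x7E4F48.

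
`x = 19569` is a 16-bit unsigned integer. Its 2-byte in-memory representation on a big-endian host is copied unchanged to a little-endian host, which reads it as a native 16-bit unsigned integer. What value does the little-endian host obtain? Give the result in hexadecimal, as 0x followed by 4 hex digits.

0x714C

19569 in 16-bit hexadecimal is 0x4C71.
Stored big-endian, the bytes at ascending addresses are 4C 71.
Read back as little-endian, the first byte is least significant, giving 0x714C.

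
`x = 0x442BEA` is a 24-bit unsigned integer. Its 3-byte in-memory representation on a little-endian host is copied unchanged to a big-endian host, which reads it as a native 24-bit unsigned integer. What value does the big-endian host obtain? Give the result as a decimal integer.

15346500

Stored little-endian, the bytes at ascending addresses are EA 2B 44.
Read back as big-endian, the last byte is least significant, giving 0xEA2B44.
0xEA2B44 = 15346500.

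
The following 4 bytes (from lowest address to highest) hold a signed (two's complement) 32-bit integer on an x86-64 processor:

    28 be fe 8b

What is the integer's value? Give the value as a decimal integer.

Little-endian: lowest address holds the least-significant byte.
Reassemble most-significant byte first: 8B FE BE 28 → 0x8BFEBE28.
Top bit is set, so as a signed 32-bit value this is 0x8BFEBE28 − 2^32 = -1946239448.

-1946239448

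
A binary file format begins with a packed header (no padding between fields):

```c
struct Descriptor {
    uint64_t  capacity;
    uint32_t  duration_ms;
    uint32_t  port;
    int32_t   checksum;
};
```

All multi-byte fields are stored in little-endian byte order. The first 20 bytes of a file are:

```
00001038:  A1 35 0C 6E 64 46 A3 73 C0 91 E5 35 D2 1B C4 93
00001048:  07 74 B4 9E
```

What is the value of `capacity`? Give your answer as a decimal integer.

`capacity` is the first field, at byte offset 0, occupying 8 bytes.
Bytes at offsets 0..7: A1 35 0C 6E 64 46 A3 73.
Little-endian: lowest address holds the least-significant byte.
Reassemble most-significant byte first: 73 A3 46 64 6E 0C 35 A1 → 0x73A346646E0C35A1.
0x73A346646E0C35A1 = 8332581132722517409.

8332581132722517409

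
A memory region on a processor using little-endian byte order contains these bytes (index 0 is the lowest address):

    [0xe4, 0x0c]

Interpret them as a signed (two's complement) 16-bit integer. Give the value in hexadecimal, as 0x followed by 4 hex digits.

0x0CE4

In little-endian order the low byte comes first in memory.
Reassemble most-significant byte first: 0C E4 → 0x0CE4.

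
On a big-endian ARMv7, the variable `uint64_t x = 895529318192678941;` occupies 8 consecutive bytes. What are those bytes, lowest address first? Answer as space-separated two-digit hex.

0C 6D 8F 2B 90 D2 88 1D

895529318192678941 in hexadecimal, padded to 64 bits, is 0x0C6D8F2B90D2881D.
Split into bytes (most-significant first): 0C 6D 8F 2B 90 D2 88 1D.
Big-endian stores the most-significant byte at the lowest address.
So the memory order matches the most-significant-first order: 0C 6D 8F 2B 90 D2 88 1D.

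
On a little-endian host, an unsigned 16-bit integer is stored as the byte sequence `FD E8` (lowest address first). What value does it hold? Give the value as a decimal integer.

In little-endian order the low byte comes first in memory.
Reassemble most-significant byte first: E8 FD → 0xE8FD.
0xE8FD = 59645.

59645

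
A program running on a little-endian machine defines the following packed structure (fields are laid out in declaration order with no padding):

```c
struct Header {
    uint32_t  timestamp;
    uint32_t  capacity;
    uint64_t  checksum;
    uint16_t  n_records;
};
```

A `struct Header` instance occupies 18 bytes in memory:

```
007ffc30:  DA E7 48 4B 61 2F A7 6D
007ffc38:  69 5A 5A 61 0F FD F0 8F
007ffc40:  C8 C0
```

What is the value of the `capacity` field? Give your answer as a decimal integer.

`capacity` follows `timestamp` (4 bytes), so it starts at byte offset 4 and occupies 4 bytes.
Bytes at offsets 4..7: 61 2F A7 6D.
Little-endian: lowest address holds the least-significant byte.
Reassemble most-significant byte first: 6D A7 2F 61 → 0x6DA72F61.
0x6DA72F61 = 1839673185.

1839673185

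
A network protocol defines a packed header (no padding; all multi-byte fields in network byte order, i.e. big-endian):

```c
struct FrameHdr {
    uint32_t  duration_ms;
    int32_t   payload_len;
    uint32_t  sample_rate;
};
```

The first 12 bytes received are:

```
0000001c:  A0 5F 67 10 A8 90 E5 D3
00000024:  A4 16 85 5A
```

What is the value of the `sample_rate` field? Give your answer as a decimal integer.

`sample_rate` follows `duration_ms` (4 B), `payload_len` (4 B), so it starts at offset 4 + 4 = 8 and occupies 4 bytes.
Bytes at offsets 8..11: A4 16 85 5A.
In big-endian order the high byte comes first in memory.
The bytes are already most-significant first: 0xA416855A.
0xA416855A = 2752939354.

2752939354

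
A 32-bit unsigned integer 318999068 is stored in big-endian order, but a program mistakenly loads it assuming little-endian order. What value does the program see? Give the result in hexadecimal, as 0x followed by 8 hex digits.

0x1C8A0313

318999068 in 32-bit hexadecimal is 0x13038A1C.
Stored big-endian, the bytes at ascending addresses are 13 03 8A 1C.
Read back as little-endian, the first byte is least significant, giving 0x1C8A0313.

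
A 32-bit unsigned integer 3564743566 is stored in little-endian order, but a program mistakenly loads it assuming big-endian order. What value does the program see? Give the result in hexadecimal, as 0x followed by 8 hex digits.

3564743566 in 32-bit hexadecimal is 0xD479AB8E.
Stored little-endian, the bytes at ascending addresses are 8E AB 79 D4.
Read back as big-endian, the last byte is least significant, giving 0x8EAB79D4.

0x8EAB79D4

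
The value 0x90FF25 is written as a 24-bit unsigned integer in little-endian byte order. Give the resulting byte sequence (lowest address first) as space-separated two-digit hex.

25 FF 90

Split into bytes (most-significant first): 90 FF 25.
Little-endian: lowest address holds the least-significant byte.
So at ascending addresses the bytes are 25 FF 90.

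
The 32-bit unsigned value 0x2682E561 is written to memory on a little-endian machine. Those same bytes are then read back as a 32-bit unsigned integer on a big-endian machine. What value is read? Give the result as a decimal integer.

1642431014

Stored little-endian, the bytes at ascending addresses are 61 E5 82 26.
Read back as big-endian, the last byte is least significant, giving 0x61E58226.
0x61E58226 = 1642431014.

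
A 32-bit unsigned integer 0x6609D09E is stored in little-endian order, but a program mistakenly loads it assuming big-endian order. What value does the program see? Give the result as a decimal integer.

2664434022

Stored little-endian, the bytes at ascending addresses are 9E D0 09 66.
Read back as big-endian, the last byte is least significant, giving 0x9ED00966.
0x9ED00966 = 2664434022.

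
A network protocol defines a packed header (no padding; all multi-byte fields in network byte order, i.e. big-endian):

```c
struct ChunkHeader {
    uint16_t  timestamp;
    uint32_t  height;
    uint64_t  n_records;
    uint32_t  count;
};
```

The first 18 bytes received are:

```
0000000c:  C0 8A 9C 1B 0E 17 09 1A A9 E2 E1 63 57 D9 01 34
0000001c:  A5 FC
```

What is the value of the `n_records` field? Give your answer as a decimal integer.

656023487644915673

`n_records` follows `timestamp` (2 B), `height` (4 B), so it starts at offset 2 + 4 = 6 and occupies 8 bytes.
Bytes at offsets 6..13: 09 1A A9 E2 E1 63 57 D9.
In big-endian order the high byte comes first in memory.
The bytes are already most-significant first: 0x091AA9E2E16357D9.
0x091AA9E2E16357D9 = 656023487644915673.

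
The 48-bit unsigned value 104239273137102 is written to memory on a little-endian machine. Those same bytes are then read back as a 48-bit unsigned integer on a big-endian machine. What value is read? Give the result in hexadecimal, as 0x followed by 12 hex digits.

0xCED3D818CE5E

104239273137102 in 48-bit hexadecimal is 0x5ECE18D8D3CE.
Stored little-endian, the bytes at ascending addresses are CE D3 D8 18 CE 5E.
Read back as big-endian, the last byte is least significant, giving 0xCED3D818CE5E.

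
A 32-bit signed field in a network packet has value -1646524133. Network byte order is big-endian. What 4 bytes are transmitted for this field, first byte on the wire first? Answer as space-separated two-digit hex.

Two's complement of -1646524133 in 32 bits: 1646524133 = 0x6223F6E5; invert → 0x9DDC091A; add 1 → 0x9DDC091B.
Split into bytes (most-significant first): 9D DC 09 1B.
Big-endian stores the most-significant byte at the lowest address.
So the memory order matches the most-significant-first order: 9D DC 09 1B.

9D DC 09 1B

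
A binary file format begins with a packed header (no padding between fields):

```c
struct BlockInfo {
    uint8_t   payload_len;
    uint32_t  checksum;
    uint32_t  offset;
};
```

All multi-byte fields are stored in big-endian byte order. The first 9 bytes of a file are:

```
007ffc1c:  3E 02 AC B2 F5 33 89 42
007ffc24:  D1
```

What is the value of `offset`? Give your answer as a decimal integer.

864633553

`offset` follows `payload_len` (1 B), `checksum` (4 B), so it starts at offset 1 + 4 = 5 and occupies 4 bytes.
Bytes at offsets 5..8: 33 89 42 D1.
In big-endian order the high byte comes first in memory.
The bytes are already most-significant first: 0x338942D1.
0x338942D1 = 864633553.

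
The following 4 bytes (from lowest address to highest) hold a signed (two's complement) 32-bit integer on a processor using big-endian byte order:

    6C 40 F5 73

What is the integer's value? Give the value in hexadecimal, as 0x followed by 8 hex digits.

In big-endian order the high byte comes first in memory.
The bytes are already most-significant first: 0x6C40F573.

0x6C40F573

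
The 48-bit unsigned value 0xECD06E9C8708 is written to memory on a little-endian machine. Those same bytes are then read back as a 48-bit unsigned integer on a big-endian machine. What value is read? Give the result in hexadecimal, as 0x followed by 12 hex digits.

Stored little-endian, the bytes at ascending addresses are 08 87 9C 6E D0 EC.
Read back as big-endian, the last byte is least significant, giving 0x08879C6ED0EC.

0x08879C6ED0EC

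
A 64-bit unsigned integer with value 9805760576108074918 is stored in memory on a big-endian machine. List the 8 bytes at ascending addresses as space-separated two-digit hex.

88 15 0F 4A 73 73 97 A6

9805760576108074918 in hexadecimal, padded to 64 bits, is 0x88150F4A737397A6.
Split into bytes (most-significant first): 88 15 0F 4A 73 73 97 A6.
Big-endian: lowest address holds the most-significant byte.
So the memory order matches the most-significant-first order: 88 15 0F 4A 73 73 97 A6.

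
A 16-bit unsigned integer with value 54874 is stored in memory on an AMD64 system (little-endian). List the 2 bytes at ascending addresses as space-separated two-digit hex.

54874 in hexadecimal, padded to 16 bits, is 0xD65A.
Split into bytes (most-significant first): D6 5A.
In little-endian order the low byte comes first in memory.
So at ascending addresses the bytes are 5A D6.

5A D6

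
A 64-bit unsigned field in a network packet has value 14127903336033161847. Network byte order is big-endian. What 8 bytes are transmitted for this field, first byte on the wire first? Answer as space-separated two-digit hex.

14127903336033161847 in hexadecimal, padded to 64 bits, is 0xC410653B35501277.
Split into bytes (most-significant first): C4 10 65 3B 35 50 12 77.
Big-endian: lowest address holds the most-significant byte.
So the memory order matches the most-significant-first order: C4 10 65 3B 35 50 12 77.

C4 10 65 3B 35 50 12 77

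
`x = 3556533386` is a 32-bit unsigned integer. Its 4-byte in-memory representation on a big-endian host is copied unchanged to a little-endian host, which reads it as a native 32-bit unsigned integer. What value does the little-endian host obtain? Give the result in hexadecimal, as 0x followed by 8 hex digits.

3556533386 in 32-bit hexadecimal is 0xD3FC648A.
Stored big-endian, the bytes at ascending addresses are D3 FC 64 8A.
Read back as little-endian, the first byte is least significant, giving 0x8A64FCD3.

0x8A64FCD3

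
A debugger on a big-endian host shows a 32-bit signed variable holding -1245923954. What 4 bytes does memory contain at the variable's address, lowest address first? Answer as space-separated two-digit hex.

B5 BC B5 8E

Two's complement of -1245923954 in 32 bits: 1245923954 = 0x4A434A72; invert → 0xB5BCB58D; add 1 → 0xB5BCB58E.
Split into bytes (most-significant first): B5 BC B5 8E.
Big-endian: lowest address holds the most-significant byte.
So the memory order matches the most-significant-first order: B5 BC B5 8E.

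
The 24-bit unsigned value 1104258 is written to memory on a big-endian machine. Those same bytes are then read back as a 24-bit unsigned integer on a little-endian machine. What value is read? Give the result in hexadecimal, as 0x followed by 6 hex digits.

0x82D910

1104258 in 24-bit hexadecimal is 0x10D982.
Stored big-endian, the bytes at ascending addresses are 10 D9 82.
Read back as little-endian, the first byte is least significant, giving 0x82D910.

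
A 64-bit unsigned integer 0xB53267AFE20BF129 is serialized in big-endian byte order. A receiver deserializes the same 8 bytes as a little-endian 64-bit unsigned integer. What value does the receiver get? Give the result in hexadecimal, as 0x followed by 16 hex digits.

Stored big-endian, the bytes at ascending addresses are B5 32 67 AF E2 0B F1 29.
Read back as little-endian, the first byte is least significant, giving 0x29F10BE2AF6732B5.

0x29F10BE2AF6732B5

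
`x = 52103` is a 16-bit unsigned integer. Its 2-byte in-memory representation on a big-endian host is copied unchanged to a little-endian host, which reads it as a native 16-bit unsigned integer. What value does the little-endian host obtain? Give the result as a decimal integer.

34763

52103 in 16-bit hexadecimal is 0xCB87.
Stored big-endian, the bytes at ascending addresses are CB 87.
Read back as little-endian, the first byte is least significant, giving 0x87CB.
0x87CB = 34763.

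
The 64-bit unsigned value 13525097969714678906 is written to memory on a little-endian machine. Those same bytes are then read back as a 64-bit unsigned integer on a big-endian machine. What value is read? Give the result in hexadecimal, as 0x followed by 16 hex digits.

0x7A4C33C5F1CCB2BB

13525097969714678906 in 64-bit hexadecimal is 0xBBB2CCF1C5334C7A.
Stored little-endian, the bytes at ascending addresses are 7A 4C 33 C5 F1 CC B2 BB.
Read back as big-endian, the last byte is least significant, giving 0x7A4C33C5F1CCB2BB.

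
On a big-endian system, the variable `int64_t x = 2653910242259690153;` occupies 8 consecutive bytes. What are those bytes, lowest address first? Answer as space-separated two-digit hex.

2653910242259690153 in hexadecimal, padded to 64 bits, is 0x24D4954DE7A8E2A9.
Split into bytes (most-significant first): 24 D4 95 4D E7 A8 E2 A9.
Big-endian: lowest address holds the most-significant byte.
So the memory order matches the most-significant-first order: 24 D4 95 4D E7 A8 E2 A9.

24 D4 95 4D E7 A8 E2 A9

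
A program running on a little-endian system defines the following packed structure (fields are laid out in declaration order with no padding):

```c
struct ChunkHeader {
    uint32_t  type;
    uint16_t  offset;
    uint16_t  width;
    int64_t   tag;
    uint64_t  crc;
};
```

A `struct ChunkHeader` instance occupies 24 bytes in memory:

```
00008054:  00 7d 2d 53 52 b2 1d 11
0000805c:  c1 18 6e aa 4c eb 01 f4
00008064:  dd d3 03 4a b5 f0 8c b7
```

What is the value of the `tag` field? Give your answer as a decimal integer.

`tag` follows `type` (4 B), `offset` (2 B), `width` (2 B), so it starts at offset 4 + 2 + 2 = 8 and occupies 8 bytes.
Bytes at offsets 8..15: C1 18 6E AA 4C EB 01 F4.
Little-endian: lowest address holds the least-significant byte.
Reassemble most-significant byte first: F4 01 EB 4C AA 6E 18 C1 → 0xF401EB4CAA6E18C1.
Top bit is set, so as a signed 64-bit value this is 0xF401EB4CAA6E18C1 − 2^64 = -864150938969040703.

-864150938969040703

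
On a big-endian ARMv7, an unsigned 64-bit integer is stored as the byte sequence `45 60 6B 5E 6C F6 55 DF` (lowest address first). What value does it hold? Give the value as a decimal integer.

Big-endian stores the most-significant byte at the lowest address.
The bytes are already most-significant first: 0x45606B5E6CF655DF.
0x45606B5E6CF655DF = 4999113639680431583.

4999113639680431583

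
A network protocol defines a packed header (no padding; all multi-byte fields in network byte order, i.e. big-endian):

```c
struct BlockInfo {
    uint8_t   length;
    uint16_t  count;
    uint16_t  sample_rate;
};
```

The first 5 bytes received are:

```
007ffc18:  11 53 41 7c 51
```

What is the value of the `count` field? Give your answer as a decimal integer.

21313

`count` follows `length` (1 byte), so it starts at byte offset 1 and occupies 2 bytes.
Bytes at offsets 1..2: 53 41.
In big-endian order the high byte comes first in memory.
The bytes are already most-significant first: 0x5341.
0x5341 = 21313.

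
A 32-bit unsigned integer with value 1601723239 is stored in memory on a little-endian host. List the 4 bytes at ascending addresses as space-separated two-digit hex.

1601723239 in hexadecimal, padded to 32 bits, is 0x5F785B67.
Split into bytes (most-significant first): 5F 78 5B 67.
Little-endian stores the least-significant byte at the lowest address.
So at ascending addresses the bytes are 67 5B 78 5F.

67 5B 78 5F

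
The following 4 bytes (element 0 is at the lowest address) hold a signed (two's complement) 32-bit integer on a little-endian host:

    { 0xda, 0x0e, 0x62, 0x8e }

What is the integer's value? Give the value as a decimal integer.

Little-endian stores the least-significant byte at the lowest address.
Reassemble most-significant byte first: 8E 62 0E DA → 0x8E620EDA.
Top bit is set, so as a signed 32-bit value this is 0x8E620EDA − 2^32 = -1906176294.

-1906176294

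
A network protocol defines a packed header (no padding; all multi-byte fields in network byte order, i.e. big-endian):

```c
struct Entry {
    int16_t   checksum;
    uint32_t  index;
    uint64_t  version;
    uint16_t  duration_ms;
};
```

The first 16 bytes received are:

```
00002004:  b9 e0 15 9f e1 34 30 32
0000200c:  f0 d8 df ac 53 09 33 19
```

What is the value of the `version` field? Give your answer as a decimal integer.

`version` follows `checksum` (2 B), `index` (4 B), so it starts at offset 2 + 4 = 6 and occupies 8 bytes.
Bytes at offsets 6..13: 30 32 F0 D8 DF AC 53 09.
Big-endian: lowest address holds the most-significant byte.
The bytes are already most-significant first: 0x3032F0D8DFAC5309.
0x3032F0D8DFAC5309 = 3473103076912288521.

3473103076912288521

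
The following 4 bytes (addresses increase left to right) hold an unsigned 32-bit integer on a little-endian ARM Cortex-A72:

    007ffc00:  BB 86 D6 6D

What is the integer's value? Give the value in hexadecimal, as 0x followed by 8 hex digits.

In little-endian order the low byte comes first in memory.
Reassemble most-significant byte first: 6D D6 86 BB → 0x6DD686BB.

0x6DD686BB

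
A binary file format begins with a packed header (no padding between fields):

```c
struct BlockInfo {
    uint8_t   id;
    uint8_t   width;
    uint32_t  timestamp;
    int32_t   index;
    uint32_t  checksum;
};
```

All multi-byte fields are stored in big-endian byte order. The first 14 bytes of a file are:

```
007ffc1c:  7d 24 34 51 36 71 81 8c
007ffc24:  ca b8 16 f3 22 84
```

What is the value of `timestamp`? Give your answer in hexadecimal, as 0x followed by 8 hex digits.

0x34513671

`timestamp` follows `id` (1 B), `width` (1 B), so it starts at offset 1 + 1 = 2 and occupies 4 bytes.
Bytes at offsets 2..5: 34 51 36 71.
In big-endian order the high byte comes first in memory.
The bytes are already most-significant first: 0x34513671.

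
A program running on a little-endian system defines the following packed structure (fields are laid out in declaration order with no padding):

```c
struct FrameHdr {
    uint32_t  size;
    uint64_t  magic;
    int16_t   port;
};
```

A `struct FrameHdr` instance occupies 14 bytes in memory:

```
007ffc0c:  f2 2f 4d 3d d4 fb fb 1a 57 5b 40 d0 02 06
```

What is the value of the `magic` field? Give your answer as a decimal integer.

15006094388071496660

`magic` follows `size` (4 bytes), so it starts at byte offset 4 and occupies 8 bytes.
Bytes at offsets 4..11: D4 FB FB 1A 57 5B 40 D0.
Little-endian stores the least-significant byte at the lowest address.
Reassemble most-significant byte first: D0 40 5B 57 1A FB FB D4 → 0xD0405B571AFBFBD4.
0xD0405B571AFBFBD4 = 15006094388071496660.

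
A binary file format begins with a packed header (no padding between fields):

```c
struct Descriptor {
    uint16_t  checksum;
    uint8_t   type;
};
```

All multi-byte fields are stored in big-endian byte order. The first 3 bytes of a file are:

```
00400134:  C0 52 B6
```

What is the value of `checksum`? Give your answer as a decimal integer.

49234

`checksum` is the first field, at byte offset 0, occupying 2 bytes.
Bytes at offsets 0..1: C0 52.
Big-endian stores the most-significant byte at the lowest address.
The bytes are already most-significant first: 0xC052.
0xC052 = 49234.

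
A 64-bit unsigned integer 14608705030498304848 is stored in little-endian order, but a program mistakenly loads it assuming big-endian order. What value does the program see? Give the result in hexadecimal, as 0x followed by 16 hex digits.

14608705030498304848 in 64-bit hexadecimal is 0xCABC8BD333504350.
Stored little-endian, the bytes at ascending addresses are 50 43 50 33 D3 8B BC CA.
Read back as big-endian, the last byte is least significant, giving 0x50435033D38BBCCA.

0x50435033D38BBCCA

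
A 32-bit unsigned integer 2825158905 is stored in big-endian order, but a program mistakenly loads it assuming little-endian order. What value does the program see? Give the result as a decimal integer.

2825158905 in 32-bit hexadecimal is 0xA86480F9.
Stored big-endian, the bytes at ascending addresses are A8 64 80 F9.
Read back as little-endian, the first byte is least significant, giving 0xF98064A8.
0xF98064A8 = 4185941160.

4185941160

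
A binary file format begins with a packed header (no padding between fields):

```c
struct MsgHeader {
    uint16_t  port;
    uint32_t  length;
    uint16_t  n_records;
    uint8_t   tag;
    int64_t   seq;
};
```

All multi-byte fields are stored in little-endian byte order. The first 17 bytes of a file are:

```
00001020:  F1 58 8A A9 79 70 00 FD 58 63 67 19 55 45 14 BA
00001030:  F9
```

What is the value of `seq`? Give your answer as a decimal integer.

`seq` follows `port` (2 B), `length` (4 B), `n_records` (2 B), `tag` (1 B), so it starts at offset 2 + 4 + 2 + 1 = 9 and occupies 8 bytes.
Bytes at offsets 9..16: 63 67 19 55 45 14 BA F9.
Little-endian stores the least-significant byte at the lowest address.
Reassemble most-significant byte first: F9 BA 14 45 55 19 67 63 → 0xF9BA144555196763.
Top bit is set, so as a signed 64-bit value this is 0xF9BA144555196763 − 2^64 = -452026524584286365.

-452026524584286365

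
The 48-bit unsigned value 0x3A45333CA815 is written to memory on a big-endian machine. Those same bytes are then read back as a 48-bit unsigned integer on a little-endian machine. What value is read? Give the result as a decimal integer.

23812308682042

Stored big-endian, the bytes at ascending addresses are 3A 45 33 3C A8 15.
Read back as little-endian, the first byte is least significant, giving 0x15A83C33453A.
0x15A83C33453A = 23812308682042.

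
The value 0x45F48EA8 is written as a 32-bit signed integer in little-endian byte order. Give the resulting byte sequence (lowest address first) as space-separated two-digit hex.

Split into bytes (most-significant first): 45 F4 8E A8.
Little-endian stores the least-significant byte at the lowest address.
So at ascending addresses the bytes are A8 8E F4 45.

A8 8E F4 45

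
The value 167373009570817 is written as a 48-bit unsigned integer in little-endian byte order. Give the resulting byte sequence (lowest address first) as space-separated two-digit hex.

01 CC C7 90 39 98

167373009570817 in hexadecimal, padded to 48 bits, is 0x983990C7CC01.
Split into bytes (most-significant first): 98 39 90 C7 CC 01.
Little-endian stores the least-significant byte at the lowest address.
So at ascending addresses the bytes are 01 CC C7 90 39 98.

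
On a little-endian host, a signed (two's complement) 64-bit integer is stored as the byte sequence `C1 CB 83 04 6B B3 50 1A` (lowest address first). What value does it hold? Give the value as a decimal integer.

1896212715341597633

Little-endian stores the least-significant byte at the lowest address.
Reassemble most-significant byte first: 1A 50 B3 6B 04 83 CB C1 → 0x1A50B36B0483CBC1.
0x1A50B36B0483CBC1 = 1896212715341597633.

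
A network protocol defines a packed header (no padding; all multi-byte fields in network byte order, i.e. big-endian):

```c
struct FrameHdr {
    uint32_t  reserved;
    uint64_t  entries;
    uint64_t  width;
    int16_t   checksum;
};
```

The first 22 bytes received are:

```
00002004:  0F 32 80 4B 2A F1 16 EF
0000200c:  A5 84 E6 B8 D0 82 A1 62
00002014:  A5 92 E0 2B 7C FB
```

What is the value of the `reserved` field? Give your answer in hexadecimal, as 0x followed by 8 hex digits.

`reserved` is the first field, at byte offset 0, occupying 4 bytes.
Bytes at offsets 0..3: 0F 32 80 4B.
Big-endian: lowest address holds the most-significant byte.
The bytes are already most-significant first: 0x0F32804B.

0x0F32804B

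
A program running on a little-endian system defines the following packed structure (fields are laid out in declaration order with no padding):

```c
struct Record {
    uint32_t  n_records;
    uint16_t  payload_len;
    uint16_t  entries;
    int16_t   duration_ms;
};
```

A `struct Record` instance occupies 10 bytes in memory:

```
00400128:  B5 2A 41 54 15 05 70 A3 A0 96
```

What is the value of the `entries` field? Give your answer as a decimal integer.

`entries` follows `n_records` (4 B), `payload_len` (2 B), so it starts at offset 4 + 2 = 6 and occupies 2 bytes.
Bytes at offsets 6..7: 70 A3.
Little-endian: lowest address holds the least-significant byte.
Reassemble most-significant byte first: A3 70 → 0xA370.
0xA370 = 41840.

41840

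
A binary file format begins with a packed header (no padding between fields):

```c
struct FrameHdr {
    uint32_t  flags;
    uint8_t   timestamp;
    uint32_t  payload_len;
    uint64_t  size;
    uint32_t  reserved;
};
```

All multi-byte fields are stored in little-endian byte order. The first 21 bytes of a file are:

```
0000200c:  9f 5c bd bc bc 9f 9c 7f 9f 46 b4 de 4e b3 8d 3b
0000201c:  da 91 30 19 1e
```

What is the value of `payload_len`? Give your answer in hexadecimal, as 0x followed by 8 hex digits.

0x9F7F9C9F

`payload_len` follows `flags` (4 B), `timestamp` (1 B), so it starts at offset 4 + 1 = 5 and occupies 4 bytes.
Bytes at offsets 5..8: 9F 9C 7F 9F.
Little-endian stores the least-significant byte at the lowest address.
Reassemble most-significant byte first: 9F 7F 9C 9F → 0x9F7F9C9F.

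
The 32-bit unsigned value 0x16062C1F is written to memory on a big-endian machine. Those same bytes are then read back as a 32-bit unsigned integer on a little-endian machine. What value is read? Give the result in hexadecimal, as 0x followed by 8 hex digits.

Stored big-endian, the bytes at ascending addresses are 16 06 2C 1F.
Read back as little-endian, the first byte is least significant, giving 0x1F2C0616.

0x1F2C0616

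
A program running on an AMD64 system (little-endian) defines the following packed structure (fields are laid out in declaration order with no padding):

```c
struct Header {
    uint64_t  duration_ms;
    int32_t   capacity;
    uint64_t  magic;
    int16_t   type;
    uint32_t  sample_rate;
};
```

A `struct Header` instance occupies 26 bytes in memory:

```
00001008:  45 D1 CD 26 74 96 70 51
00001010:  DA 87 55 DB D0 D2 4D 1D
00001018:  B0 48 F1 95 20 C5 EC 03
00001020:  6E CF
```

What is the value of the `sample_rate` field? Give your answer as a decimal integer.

3480093676

`sample_rate` follows `duration_ms` (8 B), `capacity` (4 B), `magic` (8 B), `type` (2 B), so it starts at offset 8 + 4 + 8 + 2 = 22 and occupies 4 bytes.
Bytes at offsets 22..25: EC 03 6E CF.
In little-endian order the low byte comes first in memory.
Reassemble most-significant byte first: CF 6E 03 EC → 0xCF6E03EC.
0xCF6E03EC = 3480093676.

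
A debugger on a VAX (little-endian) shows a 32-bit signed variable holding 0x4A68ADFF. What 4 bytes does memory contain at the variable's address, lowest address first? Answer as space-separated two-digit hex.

Split into bytes (most-significant first): 4A 68 AD FF.
Little-endian stores the least-significant byte at the lowest address.
So at ascending addresses the bytes are FF AD 68 4A.

FF AD 68 4A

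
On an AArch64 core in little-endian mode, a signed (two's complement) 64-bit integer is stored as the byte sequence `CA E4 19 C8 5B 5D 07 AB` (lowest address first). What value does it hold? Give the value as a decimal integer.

Little-endian: lowest address holds the least-significant byte.
Reassemble most-significant byte first: AB 07 5D 5B C8 19 E4 CA → 0xAB075D5BC819E4CA.
Top bit is set, so as a signed 64-bit value this is 0xAB075D5BC819E4CA − 2^64 = -6122822519606352694.

-6122822519606352694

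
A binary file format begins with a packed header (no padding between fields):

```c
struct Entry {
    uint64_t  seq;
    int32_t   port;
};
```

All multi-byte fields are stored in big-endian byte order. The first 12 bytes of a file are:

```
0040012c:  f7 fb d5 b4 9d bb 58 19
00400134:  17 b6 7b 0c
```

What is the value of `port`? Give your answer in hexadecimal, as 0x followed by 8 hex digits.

`port` follows `seq` (8 bytes), so it starts at byte offset 8 and occupies 4 bytes.
Bytes at offsets 8..11: 17 B6 7B 0C.
Big-endian stores the most-significant byte at the lowest address.
The bytes are already most-significant first: 0x17B67B0C.

0x17B67B0C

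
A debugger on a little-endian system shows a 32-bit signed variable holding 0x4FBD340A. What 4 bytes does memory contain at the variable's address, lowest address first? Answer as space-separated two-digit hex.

Split into bytes (most-significant first): 4F BD 34 0A.
Little-endian: lowest address holds the least-significant byte.
So at ascending addresses the bytes are 0A 34 BD 4F.

0A 34 BD 4F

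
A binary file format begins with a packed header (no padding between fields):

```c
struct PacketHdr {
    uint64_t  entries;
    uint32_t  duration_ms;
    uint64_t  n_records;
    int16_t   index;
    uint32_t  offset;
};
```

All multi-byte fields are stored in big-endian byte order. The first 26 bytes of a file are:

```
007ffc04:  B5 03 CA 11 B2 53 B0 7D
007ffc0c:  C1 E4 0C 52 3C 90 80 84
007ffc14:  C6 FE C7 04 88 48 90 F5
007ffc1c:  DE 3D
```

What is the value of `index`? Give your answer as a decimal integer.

`index` follows `entries` (8 B), `duration_ms` (4 B), `n_records` (8 B), so it starts at offset 8 + 4 + 8 = 20 and occupies 2 bytes.
Bytes at offsets 20..21: 88 48.
In big-endian order the high byte comes first in memory.
The bytes are already most-significant first: 0x8848.
Top bit is set, so as a signed 16-bit value this is 0x8848 − 2^16 = -30648.

-30648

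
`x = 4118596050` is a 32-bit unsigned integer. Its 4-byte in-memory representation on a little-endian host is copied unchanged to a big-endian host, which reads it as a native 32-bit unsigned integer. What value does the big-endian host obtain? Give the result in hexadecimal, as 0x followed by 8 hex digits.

4118596050 in 32-bit hexadecimal is 0xF57CC9D2.
Stored little-endian, the bytes at ascending addresses are D2 C9 7C F5.
Read back as big-endian, the last byte is least significant, giving 0xD2C97CF5.

0xD2C97CF5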